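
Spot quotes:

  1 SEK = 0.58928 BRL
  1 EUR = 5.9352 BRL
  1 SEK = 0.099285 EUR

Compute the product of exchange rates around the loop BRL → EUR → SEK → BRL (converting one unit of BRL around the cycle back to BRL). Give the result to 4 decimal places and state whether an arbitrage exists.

Around BRL → EUR → SEK → BRL: 1 ÷ 5.9352 ÷ 0.099285 × 0.58928 = 1.000006
Product ≈ 1 (deviation 0.001%, within rounding noise).

1.0000 (no arbitrage)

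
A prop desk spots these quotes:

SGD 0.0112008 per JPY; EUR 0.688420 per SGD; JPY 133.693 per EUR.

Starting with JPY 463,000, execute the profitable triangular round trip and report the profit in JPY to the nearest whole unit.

Profit: JPY 14,301

Profitable loop is JPY → SGD → EUR → JPY:
JPY 463,000 × 0.0112008 = SGD 5,185.97
SGD 5,185.97 × 0.688420 = EUR 3,570.13
EUR 3,570.13 × 133.693 = JPY 477,301
Profit = JPY 477,301 − JPY 463,000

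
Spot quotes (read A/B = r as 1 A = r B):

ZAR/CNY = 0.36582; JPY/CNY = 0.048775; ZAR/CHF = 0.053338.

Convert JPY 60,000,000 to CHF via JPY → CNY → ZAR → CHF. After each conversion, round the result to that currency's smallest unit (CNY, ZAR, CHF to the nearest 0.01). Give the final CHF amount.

CHF 426,695.25

JPY 60,000,000 × 0.048775 = CNY 2,926,500.00
CNY 2,926,500.00 ÷ 0.36582 = ZAR 7,999,835.98
ZAR 7,999,835.98 × 0.053338 = CHF 426,695.25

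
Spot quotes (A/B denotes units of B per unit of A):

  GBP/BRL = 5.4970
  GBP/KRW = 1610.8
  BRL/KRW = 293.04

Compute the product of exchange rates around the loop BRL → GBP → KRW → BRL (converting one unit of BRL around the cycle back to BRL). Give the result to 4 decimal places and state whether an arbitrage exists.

1.0000 (no arbitrage)

Around BRL → GBP → KRW → BRL: 1 ÷ 5.4970 × 1610.8 ÷ 293.04 = 0.999975
Product ≈ 1 (deviation 0.003%, within rounding noise).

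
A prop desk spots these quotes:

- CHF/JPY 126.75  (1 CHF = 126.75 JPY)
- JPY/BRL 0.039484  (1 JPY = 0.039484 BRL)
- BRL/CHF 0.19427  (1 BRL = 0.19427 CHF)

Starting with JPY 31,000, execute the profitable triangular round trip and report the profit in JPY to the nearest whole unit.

Profit: JPY 885

Profitable loop is JPY → CHF → BRL → JPY:
JPY 31,000 ÷ 126.75 = CHF 244.58
CHF 244.58 ÷ 0.19427 = BRL 1,258.95
BRL 1,258.95 ÷ 0.039484 = JPY 31,885
Profit = JPY 31,885 − JPY 31,000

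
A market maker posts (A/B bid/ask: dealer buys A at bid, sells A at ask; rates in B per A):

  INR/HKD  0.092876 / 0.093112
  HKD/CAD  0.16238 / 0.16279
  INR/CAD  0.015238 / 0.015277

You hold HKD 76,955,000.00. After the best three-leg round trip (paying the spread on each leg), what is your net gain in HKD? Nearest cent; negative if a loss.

Best loop HKD → INR → CAD → HKD:
HKD 76,955,000.00 ÷ 0.093112 (buy INR at ask) = INR 826,477,790.19
INR 826,477,790.19 × 0.015238 (sell INR at bid) = CAD 12,593,868.57
CAD 12,593,868.57 ÷ 0.16279 (buy HKD at ask) = HKD 77,362,667.04

Net profit: HKD 407,667.04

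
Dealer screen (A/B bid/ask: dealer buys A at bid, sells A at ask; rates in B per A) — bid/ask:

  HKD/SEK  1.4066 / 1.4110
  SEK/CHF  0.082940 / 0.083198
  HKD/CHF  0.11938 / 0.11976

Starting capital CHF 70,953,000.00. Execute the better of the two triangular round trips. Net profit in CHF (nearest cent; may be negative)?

Net profit: CHF 1,201,336.46

Best loop CHF → SEK → HKD → CHF:
CHF 70,953,000.00 ÷ 0.083198 (buy SEK at ask) = SEK 852,820,981.27
SEK 852,820,981.27 ÷ 1.4110 (buy HKD at ask) = HKD 604,408,916.57
HKD 604,408,916.57 × 0.11938 (sell HKD at bid) = CHF 72,154,336.46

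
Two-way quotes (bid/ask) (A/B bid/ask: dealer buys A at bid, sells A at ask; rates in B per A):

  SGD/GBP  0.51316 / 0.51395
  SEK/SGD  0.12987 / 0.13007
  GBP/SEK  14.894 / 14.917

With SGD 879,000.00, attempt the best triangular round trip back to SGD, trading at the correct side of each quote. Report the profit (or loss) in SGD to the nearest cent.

Net profit: SGD 2,473.73

Best loop SGD → SEK → GBP → SGD:
SGD 879,000.00 ÷ 0.13007 (buy SEK at ask) = SEK 6,757,899.59
SEK 6,757,899.59 ÷ 14.917 (buy GBP at ask) = GBP 453,033.42
GBP 453,033.42 ÷ 0.51395 (buy SGD at ask) = SGD 881,473.73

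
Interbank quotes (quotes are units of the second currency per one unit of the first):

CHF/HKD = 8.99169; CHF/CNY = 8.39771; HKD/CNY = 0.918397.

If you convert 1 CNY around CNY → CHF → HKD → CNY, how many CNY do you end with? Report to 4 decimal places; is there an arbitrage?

0.9834 (arbitrage exists)

Around CNY → CHF → HKD → CNY: 1 ÷ 8.39771 × 8.99169 × 0.918397 = 0.983356
Product < 1; profitable direction is CNY → HKD → CHF → CNY.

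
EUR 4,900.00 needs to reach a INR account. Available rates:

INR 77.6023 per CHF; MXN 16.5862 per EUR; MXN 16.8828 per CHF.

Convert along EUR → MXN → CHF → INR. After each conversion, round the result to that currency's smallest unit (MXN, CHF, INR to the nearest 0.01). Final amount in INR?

INR 373,571.26

EUR 4,900.00 × 16.5862 = MXN 81,272.38
MXN 81,272.38 ÷ 16.8828 = CHF 4,813.92
CHF 4,813.92 × 77.6023 = INR 373,571.26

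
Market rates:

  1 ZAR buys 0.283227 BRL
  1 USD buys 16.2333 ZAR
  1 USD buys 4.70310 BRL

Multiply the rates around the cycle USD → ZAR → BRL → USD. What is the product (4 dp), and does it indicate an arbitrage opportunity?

Around USD → ZAR → BRL → USD: 1 × 16.2333 × 0.283227 ÷ 4.70310 = 0.977591
Product < 1; profitable direction is USD → BRL → ZAR → USD.

0.9776 (arbitrage exists)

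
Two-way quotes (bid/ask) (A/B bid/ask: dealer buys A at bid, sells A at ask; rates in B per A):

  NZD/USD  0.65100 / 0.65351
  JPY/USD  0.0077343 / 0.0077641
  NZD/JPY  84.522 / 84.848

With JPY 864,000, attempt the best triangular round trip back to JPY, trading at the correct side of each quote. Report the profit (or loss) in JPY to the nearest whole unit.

Best loop JPY → USD → NZD → JPY:
JPY 864,000 × 0.0077343 (sell JPY at bid) = USD 6,682.44
USD 6,682.44 ÷ 0.65351 (buy NZD at ask) = NZD 10,225.45
NZD 10,225.45 × 84.522 (sell NZD at bid) = JPY 864,276

Net profit: JPY 276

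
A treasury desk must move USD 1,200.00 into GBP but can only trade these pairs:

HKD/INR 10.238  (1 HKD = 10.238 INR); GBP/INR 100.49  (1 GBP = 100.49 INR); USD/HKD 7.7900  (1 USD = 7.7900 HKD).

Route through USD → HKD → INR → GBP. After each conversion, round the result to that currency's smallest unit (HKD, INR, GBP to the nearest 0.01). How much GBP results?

USD 1,200.00 × 7.7900 = HKD 9,348.00
HKD 9,348.00 × 10.238 = INR 95,704.82
INR 95,704.82 ÷ 100.49 = GBP 952.38

GBP 952.38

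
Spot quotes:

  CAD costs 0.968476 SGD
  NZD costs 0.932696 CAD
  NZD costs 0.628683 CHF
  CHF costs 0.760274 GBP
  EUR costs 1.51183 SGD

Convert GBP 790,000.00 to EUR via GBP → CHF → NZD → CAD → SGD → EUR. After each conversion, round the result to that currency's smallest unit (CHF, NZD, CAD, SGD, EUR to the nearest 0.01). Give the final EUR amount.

GBP 790,000.00 ÷ 0.760274 = CHF 1,039,099.06
CHF 1,039,099.06 ÷ 0.628683 = NZD 1,652,818.77
NZD 1,652,818.77 × 0.932696 = CAD 1,541,577.46
CAD 1,541,577.46 × 0.968476 = SGD 1,492,980.77
SGD 1,492,980.77 ÷ 1.51183 = EUR 987,532.18

EUR 987,532.18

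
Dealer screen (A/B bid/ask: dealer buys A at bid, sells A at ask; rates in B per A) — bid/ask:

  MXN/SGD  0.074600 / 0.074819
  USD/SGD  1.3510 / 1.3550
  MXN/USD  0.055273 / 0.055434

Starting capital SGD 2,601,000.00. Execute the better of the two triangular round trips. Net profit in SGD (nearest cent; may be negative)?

Best loop SGD → MXN → USD → SGD:
SGD 2,601,000.00 ÷ 0.074819 (buy MXN at ask) = MXN 34,763,896.87
MXN 34,763,896.87 × 0.055273 (sell MXN at bid) = USD 1,921,504.87
USD 1,921,504.87 × 1.3510 (sell USD at bid) = SGD 2,595,953.08

Net result: SGD -5,046.92 (no profitable arbitrage after spreads)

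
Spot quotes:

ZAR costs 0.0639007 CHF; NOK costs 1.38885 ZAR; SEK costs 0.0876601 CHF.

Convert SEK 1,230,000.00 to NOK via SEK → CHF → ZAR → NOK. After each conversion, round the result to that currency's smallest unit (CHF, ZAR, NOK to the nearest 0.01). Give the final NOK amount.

NOK 1,214,915.58

SEK 1,230,000.00 × 0.0876601 = CHF 107,821.92
CHF 107,821.92 ÷ 0.0639007 = ZAR 1,687,335.51
ZAR 1,687,335.51 ÷ 1.38885 = NOK 1,214,915.58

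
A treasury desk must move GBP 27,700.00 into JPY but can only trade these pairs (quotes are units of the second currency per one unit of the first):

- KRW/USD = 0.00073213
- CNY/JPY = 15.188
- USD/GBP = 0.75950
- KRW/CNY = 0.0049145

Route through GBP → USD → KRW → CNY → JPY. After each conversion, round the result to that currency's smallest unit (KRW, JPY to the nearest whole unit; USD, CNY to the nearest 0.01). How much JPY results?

JPY 3,718,294

GBP 27,700.00 ÷ 0.75950 = USD 36,471.36
USD 36,471.36 ÷ 0.00073213 = KRW 49,815,415
KRW 49,815,415 × 0.0049145 = CNY 244,817.86
CNY 244,817.86 × 15.188 = JPY 3,718,294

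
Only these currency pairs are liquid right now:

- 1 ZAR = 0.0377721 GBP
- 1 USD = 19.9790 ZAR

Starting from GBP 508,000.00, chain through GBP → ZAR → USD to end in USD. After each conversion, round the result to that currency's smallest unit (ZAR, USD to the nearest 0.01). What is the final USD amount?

GBP 508,000.00 ÷ 0.0377721 = ZAR 13,449,080.14
ZAR 13,449,080.14 ÷ 19.9790 = USD 673,160.83

USD 673,160.83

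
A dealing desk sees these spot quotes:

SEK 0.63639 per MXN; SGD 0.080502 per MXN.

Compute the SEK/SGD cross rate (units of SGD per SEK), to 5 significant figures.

SEK/SGD = 0.12650

1 SEK ÷ 0.63639 = 1.57136 MXN
1.57136 MXN × 0.080502 = 0.126498 SGD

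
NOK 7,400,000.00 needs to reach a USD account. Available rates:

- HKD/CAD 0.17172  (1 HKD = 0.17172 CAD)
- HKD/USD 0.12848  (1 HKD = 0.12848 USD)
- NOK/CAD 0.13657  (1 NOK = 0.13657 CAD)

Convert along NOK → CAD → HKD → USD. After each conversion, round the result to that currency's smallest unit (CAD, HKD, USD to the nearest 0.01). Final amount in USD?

NOK 7,400,000.00 × 0.13657 = CAD 1,010,618.00
CAD 1,010,618.00 ÷ 0.17172 = HKD 5,885,266.71
HKD 5,885,266.71 × 0.12848 = USD 756,139.07

USD 756,139.07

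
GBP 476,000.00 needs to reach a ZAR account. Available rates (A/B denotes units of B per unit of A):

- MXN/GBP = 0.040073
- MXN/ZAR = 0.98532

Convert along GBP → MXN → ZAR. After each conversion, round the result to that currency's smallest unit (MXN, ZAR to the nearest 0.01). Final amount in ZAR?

GBP 476,000.00 ÷ 0.040073 = MXN 11,878,322.06
MXN 11,878,322.06 × 0.98532 = ZAR 11,703,948.29

ZAR 11,703,948.29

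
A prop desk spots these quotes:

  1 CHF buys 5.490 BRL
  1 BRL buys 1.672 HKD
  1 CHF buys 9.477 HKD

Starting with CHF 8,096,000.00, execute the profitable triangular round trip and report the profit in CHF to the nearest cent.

Profitable loop is CHF → HKD → BRL → CHF:
CHF 8,096,000.00 × 9.477 = HKD 76,725,792.00
HKD 76,725,792.00 ÷ 1.672 = BRL 45,888,631.58
BRL 45,888,631.58 ÷ 5.490 = CHF 8,358,584.99
Profit = CHF 8,358,584.99 − CHF 8,096,000.00

Profit: CHF 262,584.99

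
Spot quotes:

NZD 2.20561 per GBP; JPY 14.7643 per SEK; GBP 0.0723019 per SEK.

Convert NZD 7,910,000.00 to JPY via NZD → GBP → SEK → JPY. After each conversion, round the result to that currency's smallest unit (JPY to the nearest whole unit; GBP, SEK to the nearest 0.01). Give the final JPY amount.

NZD 7,910,000.00 ÷ 2.20561 = GBP 3,586,309.46
GBP 3,586,309.46 ÷ 0.0723019 = SEK 49,601,870.21
SEK 49,601,870.21 × 14.7643 = JPY 732,336,892

JPY 732,336,892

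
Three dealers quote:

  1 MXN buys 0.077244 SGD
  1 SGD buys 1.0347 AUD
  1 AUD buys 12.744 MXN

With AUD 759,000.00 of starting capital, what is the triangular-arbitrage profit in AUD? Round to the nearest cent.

Profit: AUD 14,084.10

Profitable loop is AUD → MXN → SGD → AUD:
AUD 759,000.00 × 12.744 = MXN 9,672,696.00
MXN 9,672,696.00 × 0.077244 = SGD 747,157.73
SGD 747,157.73 × 1.0347 = AUD 773,084.10
Profit = AUD 773,084.10 − AUD 759,000.00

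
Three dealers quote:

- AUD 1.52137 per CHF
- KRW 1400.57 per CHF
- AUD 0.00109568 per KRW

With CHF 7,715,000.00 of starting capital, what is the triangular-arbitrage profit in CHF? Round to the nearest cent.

Profit: CHF 66,971.50

Profitable loop is CHF → KRW → AUD → CHF:
CHF 7,715,000.00 × 1400.57 = KRW 10,805,397,550
KRW 10,805,397,550 × 0.00109568 = AUD 11,839,257.99
AUD 11,839,257.99 ÷ 1.52137 = CHF 7,781,971.50
Profit = CHF 7,781,971.50 − CHF 7,715,000.00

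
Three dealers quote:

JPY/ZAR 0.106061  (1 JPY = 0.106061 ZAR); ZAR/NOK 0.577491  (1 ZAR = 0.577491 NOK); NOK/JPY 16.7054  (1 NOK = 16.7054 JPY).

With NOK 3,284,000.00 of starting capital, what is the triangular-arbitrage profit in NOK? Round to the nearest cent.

Profitable loop is NOK → JPY → ZAR → NOK:
NOK 3,284,000.00 × 16.7054 = JPY 54,860,534
JPY 54,860,534 × 0.106061 = ZAR 5,818,563.05
ZAR 5,818,563.05 × 0.577491 = NOK 3,360,167.80
Profit = NOK 3,360,167.80 − NOK 3,284,000.00

Profit: NOK 76,167.80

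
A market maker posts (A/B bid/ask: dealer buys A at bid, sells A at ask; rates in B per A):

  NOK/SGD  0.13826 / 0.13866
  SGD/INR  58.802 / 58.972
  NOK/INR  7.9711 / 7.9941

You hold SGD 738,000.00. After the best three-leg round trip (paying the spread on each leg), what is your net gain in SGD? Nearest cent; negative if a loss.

Net profit: SGD 12,542.75

Best loop SGD → INR → NOK → SGD:
SGD 738,000.00 × 58.802 (sell SGD at bid) = INR 43,395,876.00
INR 43,395,876.00 ÷ 7.9941 (buy NOK at ask) = NOK 5,428,488.01
NOK 5,428,488.01 × 0.13826 (sell NOK at bid) = SGD 750,542.75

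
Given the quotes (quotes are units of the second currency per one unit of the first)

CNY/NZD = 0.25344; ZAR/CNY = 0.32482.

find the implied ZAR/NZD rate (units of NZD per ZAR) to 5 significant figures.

1 ZAR × 0.32482 = 0.32482 CNY
0.32482 CNY × 0.25344 = 0.0823224 NZD

ZAR/NZD = 0.082322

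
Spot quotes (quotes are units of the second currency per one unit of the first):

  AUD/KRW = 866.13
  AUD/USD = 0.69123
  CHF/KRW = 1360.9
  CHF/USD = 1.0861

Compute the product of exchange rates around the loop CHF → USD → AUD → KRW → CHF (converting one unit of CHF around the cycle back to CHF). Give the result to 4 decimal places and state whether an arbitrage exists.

Around CHF → USD → AUD → KRW → CHF: 1 × 1.0861 ÷ 0.69123 × 866.13 ÷ 1360.9 = 1.000009
Product ≈ 1 (deviation 0.001%, within rounding noise).

1.0000 (no arbitrage)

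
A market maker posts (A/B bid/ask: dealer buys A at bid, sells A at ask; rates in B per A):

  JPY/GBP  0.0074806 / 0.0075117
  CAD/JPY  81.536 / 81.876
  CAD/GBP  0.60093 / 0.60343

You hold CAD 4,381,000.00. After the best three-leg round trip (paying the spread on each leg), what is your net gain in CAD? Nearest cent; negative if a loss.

Net profit: CAD 47,250.60

Best loop CAD → JPY → GBP → CAD:
CAD 4,381,000.00 × 81.536 (sell CAD at bid) = JPY 357,209,216
JPY 357,209,216 × 0.0074806 (sell JPY at bid) = GBP 2,672,139.26
GBP 2,672,139.26 ÷ 0.60343 (buy CAD at ask) = CAD 4,428,250.60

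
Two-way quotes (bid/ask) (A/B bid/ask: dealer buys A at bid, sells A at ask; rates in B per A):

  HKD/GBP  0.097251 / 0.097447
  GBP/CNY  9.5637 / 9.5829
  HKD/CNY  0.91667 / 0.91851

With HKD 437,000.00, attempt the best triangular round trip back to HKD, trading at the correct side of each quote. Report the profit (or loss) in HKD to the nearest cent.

Best loop HKD → GBP → CNY → HKD:
HKD 437,000.00 × 0.097251 (sell HKD at bid) = GBP 42,498.69
GBP 42,498.69 × 9.5637 (sell GBP at bid) = CNY 406,444.69
CNY 406,444.69 ÷ 0.91851 (buy HKD at ask) = HKD 442,504.37

Net profit: HKD 5,504.37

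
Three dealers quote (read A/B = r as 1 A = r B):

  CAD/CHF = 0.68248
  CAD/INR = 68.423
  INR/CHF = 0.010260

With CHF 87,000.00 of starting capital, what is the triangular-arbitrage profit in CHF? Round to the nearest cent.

Profitable loop is CHF → CAD → INR → CHF:
CHF 87,000.00 ÷ 0.68248 = CAD 127,476.26
CAD 127,476.26 × 68.423 = INR 8,722,308.35
INR 8,722,308.35 × 0.010260 = CHF 89,490.88
Profit = CHF 89,490.88 − CHF 87,000.00

Profit: CHF 2,490.88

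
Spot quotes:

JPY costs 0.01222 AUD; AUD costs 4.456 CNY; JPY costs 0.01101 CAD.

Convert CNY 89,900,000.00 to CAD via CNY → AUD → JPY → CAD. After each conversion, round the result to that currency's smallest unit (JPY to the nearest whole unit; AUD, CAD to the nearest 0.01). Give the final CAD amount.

CNY 89,900,000.00 ÷ 4.456 = AUD 20,175,044.88
AUD 20,175,044.88 ÷ 0.01222 = JPY 1,650,985,669
JPY 1,650,985,669 × 0.01101 = CAD 18,177,352.22

CAD 18,177,352.22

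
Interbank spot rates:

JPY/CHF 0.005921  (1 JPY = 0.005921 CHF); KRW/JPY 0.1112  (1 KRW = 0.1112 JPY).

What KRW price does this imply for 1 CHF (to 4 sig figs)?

CHF/KRW = 1519

1 CHF ÷ 0.005921 = 168.89 JPY
168.89 JPY ÷ 0.1112 = 1518.8 KRW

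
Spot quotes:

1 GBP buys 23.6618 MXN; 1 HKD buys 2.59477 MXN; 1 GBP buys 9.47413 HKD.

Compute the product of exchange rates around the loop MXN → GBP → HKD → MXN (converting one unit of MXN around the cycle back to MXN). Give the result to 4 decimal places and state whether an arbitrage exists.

Around MXN → GBP → HKD → MXN: 1 ÷ 23.6618 × 9.47413 × 2.59477 = 1.038940
Product > 1; profitable direction is MXN → GBP → HKD → MXN.

1.0389 (arbitrage exists)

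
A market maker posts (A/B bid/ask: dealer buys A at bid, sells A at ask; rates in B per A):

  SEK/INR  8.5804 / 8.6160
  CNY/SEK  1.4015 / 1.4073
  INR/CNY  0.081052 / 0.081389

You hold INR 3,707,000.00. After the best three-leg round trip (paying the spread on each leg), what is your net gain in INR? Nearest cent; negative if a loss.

Net profit: INR 49,336.55

Best loop INR → SEK → CNY → INR:
INR 3,707,000.00 ÷ 8.6160 (buy SEK at ask) = SEK 430,246.05
SEK 430,246.05 ÷ 1.4073 (buy CNY at ask) = CNY 305,724.48
CNY 305,724.48 ÷ 0.081389 (buy INR at ask) = INR 3,756,336.55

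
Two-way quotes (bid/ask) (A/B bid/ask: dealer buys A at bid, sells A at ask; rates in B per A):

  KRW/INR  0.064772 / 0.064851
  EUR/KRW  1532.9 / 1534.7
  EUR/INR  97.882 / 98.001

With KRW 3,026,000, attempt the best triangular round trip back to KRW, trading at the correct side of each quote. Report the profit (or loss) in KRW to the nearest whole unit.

Best loop KRW → INR → EUR → KRW:
KRW 3,026,000 × 0.064772 (sell KRW at bid) = INR 196,000.07
INR 196,000.07 ÷ 98.001 (buy EUR at ask) = EUR 1,999.98
EUR 1,999.98 × 1532.9 (sell EUR at bid) = KRW 3,065,770

Net profit: KRW 39,770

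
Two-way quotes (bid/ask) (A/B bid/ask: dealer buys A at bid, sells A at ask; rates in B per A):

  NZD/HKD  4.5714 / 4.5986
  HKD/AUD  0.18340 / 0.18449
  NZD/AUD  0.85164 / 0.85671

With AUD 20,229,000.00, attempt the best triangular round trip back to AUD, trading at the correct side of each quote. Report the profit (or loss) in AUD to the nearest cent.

Net profit: AUD 77,356.19

Best loop AUD → HKD → NZD → AUD:
AUD 20,229,000.00 ÷ 0.18449 (buy HKD at ask) = HKD 109,648,219.42
HKD 109,648,219.42 ÷ 4.5986 (buy NZD at ask) = NZD 23,843,826.25
NZD 23,843,826.25 × 0.85164 (sell NZD at bid) = AUD 20,306,356.19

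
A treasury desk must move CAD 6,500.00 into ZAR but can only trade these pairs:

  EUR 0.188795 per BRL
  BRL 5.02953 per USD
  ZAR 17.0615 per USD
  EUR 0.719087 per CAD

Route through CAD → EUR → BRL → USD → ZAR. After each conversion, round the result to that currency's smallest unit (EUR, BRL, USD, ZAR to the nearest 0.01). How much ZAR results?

ZAR 83,983.53

CAD 6,500.00 × 0.719087 = EUR 4,674.07
EUR 4,674.07 ÷ 0.188795 = BRL 24,757.38
BRL 24,757.38 ÷ 5.02953 = USD 4,922.40
USD 4,922.40 × 17.0615 = ZAR 83,983.53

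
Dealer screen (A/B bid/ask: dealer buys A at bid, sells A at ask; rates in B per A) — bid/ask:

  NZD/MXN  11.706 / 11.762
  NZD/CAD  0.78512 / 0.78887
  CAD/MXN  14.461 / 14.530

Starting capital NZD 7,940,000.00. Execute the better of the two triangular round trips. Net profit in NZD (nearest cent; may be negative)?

Net profit: NZD 168,825.74

Best loop NZD → MXN → CAD → NZD:
NZD 7,940,000.00 × 11.706 (sell NZD at bid) = MXN 92,945,640.00
MXN 92,945,640.00 ÷ 14.530 (buy CAD at ask) = CAD 6,396,809.36
CAD 6,396,809.36 ÷ 0.78887 (buy NZD at ask) = NZD 8,108,825.74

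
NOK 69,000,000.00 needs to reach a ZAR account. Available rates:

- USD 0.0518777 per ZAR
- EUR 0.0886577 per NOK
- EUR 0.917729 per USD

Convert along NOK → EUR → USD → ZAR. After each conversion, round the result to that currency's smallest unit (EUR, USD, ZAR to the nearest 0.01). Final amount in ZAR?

ZAR 128,490,311.64

NOK 69,000,000.00 × 0.0886577 = EUR 6,117,381.30
EUR 6,117,381.30 ÷ 0.917729 = USD 6,665,781.84
USD 6,665,781.84 ÷ 0.0518777 = ZAR 128,490,311.64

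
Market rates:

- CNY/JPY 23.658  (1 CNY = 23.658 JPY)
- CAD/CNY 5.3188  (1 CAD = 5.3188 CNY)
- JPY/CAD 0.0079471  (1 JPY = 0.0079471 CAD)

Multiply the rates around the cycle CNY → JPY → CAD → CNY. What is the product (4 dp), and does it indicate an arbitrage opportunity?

Around CNY → JPY → CAD → CNY: 1 × 23.658 × 0.0079471 × 5.3188 = 1.000001
Product ≈ 1 (deviation 0.000%, within rounding noise).

1.0000 (no arbitrage)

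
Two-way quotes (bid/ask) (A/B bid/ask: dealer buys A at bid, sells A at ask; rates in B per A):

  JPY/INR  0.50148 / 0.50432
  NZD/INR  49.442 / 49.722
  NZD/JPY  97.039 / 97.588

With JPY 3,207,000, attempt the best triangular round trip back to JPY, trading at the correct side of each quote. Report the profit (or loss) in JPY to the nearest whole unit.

Net profit: JPY 14,754

Best loop JPY → NZD → INR → JPY:
JPY 3,207,000 ÷ 97.588 (buy NZD at ask) = NZD 32,862.65
NZD 32,862.65 × 49.442 (sell NZD at bid) = INR 1,624,795.00
INR 1,624,795.00 ÷ 0.50432 (buy JPY at ask) = JPY 3,221,754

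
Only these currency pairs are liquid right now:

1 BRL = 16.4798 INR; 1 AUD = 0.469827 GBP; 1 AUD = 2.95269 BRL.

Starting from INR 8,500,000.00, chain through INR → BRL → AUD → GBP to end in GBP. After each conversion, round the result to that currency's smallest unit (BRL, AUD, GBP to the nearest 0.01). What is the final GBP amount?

INR 8,500,000.00 ÷ 16.4798 = BRL 515,782.96
BRL 515,782.96 ÷ 2.95269 = AUD 174,682.39
AUD 174,682.39 × 0.469827 = GBP 82,070.50

GBP 82,070.50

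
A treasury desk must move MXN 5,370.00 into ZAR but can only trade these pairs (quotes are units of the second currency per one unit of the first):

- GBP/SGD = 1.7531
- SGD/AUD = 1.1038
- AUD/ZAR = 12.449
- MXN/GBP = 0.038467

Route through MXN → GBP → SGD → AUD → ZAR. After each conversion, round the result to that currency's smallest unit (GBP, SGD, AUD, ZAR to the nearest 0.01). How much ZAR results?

ZAR 4,976.24

MXN 5,370.00 × 0.038467 = GBP 206.57
GBP 206.57 × 1.7531 = SGD 362.14
SGD 362.14 × 1.1038 = AUD 399.73
AUD 399.73 × 12.449 = ZAR 4,976.24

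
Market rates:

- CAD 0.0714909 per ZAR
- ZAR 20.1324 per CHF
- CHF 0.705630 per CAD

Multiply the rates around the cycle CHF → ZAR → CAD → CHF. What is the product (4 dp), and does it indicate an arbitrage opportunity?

1.0156 (arbitrage exists)

Around CHF → ZAR → CAD → CHF: 1 × 20.1324 × 0.0714909 × 0.705630 = 1.015602
Product > 1; profitable direction is CHF → ZAR → CAD → CHF.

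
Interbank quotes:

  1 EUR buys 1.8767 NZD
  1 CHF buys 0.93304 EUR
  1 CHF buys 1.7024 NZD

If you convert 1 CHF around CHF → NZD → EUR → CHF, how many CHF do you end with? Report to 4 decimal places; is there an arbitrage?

Around CHF → NZD → EUR → CHF: 1 × 1.7024 ÷ 1.8767 ÷ 0.93304 = 0.972224
Product < 1; profitable direction is CHF → EUR → NZD → CHF.

0.9722 (arbitrage exists)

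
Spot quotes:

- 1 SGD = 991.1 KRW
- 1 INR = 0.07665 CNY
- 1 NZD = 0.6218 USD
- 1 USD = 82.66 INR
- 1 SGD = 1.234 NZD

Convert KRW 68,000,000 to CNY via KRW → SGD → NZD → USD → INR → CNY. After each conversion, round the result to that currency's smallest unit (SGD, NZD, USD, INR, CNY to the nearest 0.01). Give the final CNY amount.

KRW 68,000,000 ÷ 991.1 = SGD 68,610.63
SGD 68,610.63 × 1.234 = NZD 84,665.52
NZD 84,665.52 × 0.6218 = USD 52,645.02
USD 52,645.02 × 82.66 = INR 4,351,637.35
INR 4,351,637.35 × 0.07665 = CNY 333,553.00

CNY 333,553.00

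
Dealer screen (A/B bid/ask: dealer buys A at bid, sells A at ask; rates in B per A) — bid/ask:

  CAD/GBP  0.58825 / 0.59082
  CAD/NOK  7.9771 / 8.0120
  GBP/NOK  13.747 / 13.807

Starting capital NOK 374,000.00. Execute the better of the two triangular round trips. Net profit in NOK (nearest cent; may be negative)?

Net profit: NOK 3,485.72

Best loop NOK → CAD → GBP → NOK:
NOK 374,000.00 ÷ 8.0120 (buy CAD at ask) = CAD 46,679.98
CAD 46,679.98 × 0.58825 (sell CAD at bid) = GBP 27,459.50
GBP 27,459.50 × 13.747 (sell GBP at bid) = NOK 377,485.72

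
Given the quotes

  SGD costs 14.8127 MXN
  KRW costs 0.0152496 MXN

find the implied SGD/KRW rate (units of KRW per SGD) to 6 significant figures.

1 SGD × 14.8127 = 14.8127 MXN
14.8127 MXN ÷ 0.0152496 = 971.35 KRW

SGD/KRW = 971.350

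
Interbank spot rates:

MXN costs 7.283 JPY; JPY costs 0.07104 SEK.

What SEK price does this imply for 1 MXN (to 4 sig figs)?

MXN/SEK = 0.5174

1 MXN × 7.283 = 7.283 JPY
7.283 JPY × 0.07104 = 0.517384 SEK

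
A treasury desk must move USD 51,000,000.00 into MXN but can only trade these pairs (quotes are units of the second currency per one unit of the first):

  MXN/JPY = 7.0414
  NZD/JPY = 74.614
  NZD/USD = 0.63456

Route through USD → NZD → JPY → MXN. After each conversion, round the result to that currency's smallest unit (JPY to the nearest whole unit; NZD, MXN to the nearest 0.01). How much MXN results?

MXN 851,645,371.52

USD 51,000,000.00 ÷ 0.63456 = NZD 80,370,650.53
NZD 80,370,650.53 × 74.614 = JPY 5,996,775,719
JPY 5,996,775,719 ÷ 7.0414 = MXN 851,645,371.52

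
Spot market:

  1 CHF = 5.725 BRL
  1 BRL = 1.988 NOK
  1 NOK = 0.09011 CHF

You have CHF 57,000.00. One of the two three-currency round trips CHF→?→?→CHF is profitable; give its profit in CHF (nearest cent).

Profitable loop is CHF → BRL → NOK → CHF:
CHF 57,000.00 × 5.725 = BRL 326,325.00
BRL 326,325.00 × 1.988 = NOK 648,734.10
NOK 648,734.10 × 0.09011 = CHF 58,457.43
Profit = CHF 58,457.43 − CHF 57,000.00

Profit: CHF 1,457.43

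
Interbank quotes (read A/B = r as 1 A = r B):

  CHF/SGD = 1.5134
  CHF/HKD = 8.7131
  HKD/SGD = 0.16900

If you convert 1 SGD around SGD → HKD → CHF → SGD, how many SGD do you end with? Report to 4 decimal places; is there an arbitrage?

1.0278 (arbitrage exists)

Around SGD → HKD → CHF → SGD: 1 ÷ 0.16900 ÷ 8.7131 × 1.5134 = 1.027766
Product > 1; profitable direction is SGD → HKD → CHF → SGD.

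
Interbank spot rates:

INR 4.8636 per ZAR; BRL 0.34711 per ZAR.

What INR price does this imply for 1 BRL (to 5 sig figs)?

1 BRL ÷ 0.34711 = 2.88093 ZAR
2.88093 ZAR × 4.8636 = 14.0117 INR

BRL/INR = 14.012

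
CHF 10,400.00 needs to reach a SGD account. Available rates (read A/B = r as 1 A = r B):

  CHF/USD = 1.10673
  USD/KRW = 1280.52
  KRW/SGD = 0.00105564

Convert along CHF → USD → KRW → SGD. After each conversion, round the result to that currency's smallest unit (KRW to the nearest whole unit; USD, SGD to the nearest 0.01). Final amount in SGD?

CHF 10,400.00 × 1.10673 = USD 11,509.99
USD 11,509.99 × 1280.52 = KRW 14,738,772
KRW 14,738,772 × 0.00105564 = SGD 15,558.84

SGD 15,558.84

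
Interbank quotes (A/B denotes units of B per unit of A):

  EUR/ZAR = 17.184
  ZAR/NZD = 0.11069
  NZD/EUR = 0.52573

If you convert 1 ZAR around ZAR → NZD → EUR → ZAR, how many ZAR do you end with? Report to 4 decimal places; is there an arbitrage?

1.0000 (no arbitrage)

Around ZAR → NZD → EUR → ZAR: 1 × 0.11069 × 0.52573 × 17.184 = 0.999989
Product ≈ 1 (deviation 0.001%, within rounding noise).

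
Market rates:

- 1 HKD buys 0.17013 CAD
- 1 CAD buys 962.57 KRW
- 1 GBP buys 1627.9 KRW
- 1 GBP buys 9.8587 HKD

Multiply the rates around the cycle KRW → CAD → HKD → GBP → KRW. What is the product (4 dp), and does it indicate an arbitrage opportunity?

1.0083 (arbitrage exists)

Around KRW → CAD → HKD → GBP → KRW: 1 ÷ 962.57 ÷ 0.17013 ÷ 9.8587 × 1627.9 = 1.008312
Product > 1; profitable direction is KRW → CAD → HKD → GBP → KRW.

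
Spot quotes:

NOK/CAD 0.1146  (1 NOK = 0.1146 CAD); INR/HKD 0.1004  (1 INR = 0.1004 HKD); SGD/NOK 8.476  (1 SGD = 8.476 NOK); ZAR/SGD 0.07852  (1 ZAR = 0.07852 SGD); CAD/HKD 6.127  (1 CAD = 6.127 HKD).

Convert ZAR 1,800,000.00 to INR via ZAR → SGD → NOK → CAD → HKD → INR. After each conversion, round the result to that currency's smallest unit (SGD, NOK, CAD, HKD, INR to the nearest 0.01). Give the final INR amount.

INR 8,378,042.13

ZAR 1,800,000.00 × 0.07852 = SGD 141,336.00
SGD 141,336.00 × 8.476 = NOK 1,197,963.94
NOK 1,197,963.94 × 0.1146 = CAD 137,286.67
CAD 137,286.67 × 6.127 = HKD 841,155.43
HKD 841,155.43 ÷ 0.1004 = INR 8,378,042.13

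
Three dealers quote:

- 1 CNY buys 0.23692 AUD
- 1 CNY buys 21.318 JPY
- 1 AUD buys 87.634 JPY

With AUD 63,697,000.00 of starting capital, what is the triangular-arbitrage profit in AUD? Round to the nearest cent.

Profitable loop is AUD → CNY → JPY → AUD:
AUD 63,697,000.00 ÷ 0.23692 = CNY 268,854,465.64
CNY 268,854,465.64 × 21.318 = JPY 5,731,439,499
JPY 5,731,439,499 ÷ 87.634 = AUD 65,402,007.20
Profit = AUD 65,402,007.20 − AUD 63,697,000.00

Profit: AUD 1,705,007.20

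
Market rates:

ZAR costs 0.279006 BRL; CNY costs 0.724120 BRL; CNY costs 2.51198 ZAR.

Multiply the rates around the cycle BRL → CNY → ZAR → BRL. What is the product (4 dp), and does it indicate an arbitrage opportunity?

0.9679 (arbitrage exists)

Around BRL → CNY → ZAR → BRL: 1 ÷ 0.724120 × 2.51198 × 0.279006 = 0.967875
Product < 1; profitable direction is BRL → ZAR → CNY → BRL.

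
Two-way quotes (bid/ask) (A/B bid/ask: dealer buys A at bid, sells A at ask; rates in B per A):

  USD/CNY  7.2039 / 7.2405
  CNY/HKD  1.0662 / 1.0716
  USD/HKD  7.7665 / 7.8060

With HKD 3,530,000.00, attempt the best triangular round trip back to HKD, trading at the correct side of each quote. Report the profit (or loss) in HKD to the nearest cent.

Best loop HKD → CNY → USD → HKD:
HKD 3,530,000.00 ÷ 1.0716 (buy CNY at ask) = CNY 3,294,139.60
CNY 3,294,139.60 ÷ 7.2405 (buy USD at ask) = USD 454,960.24
USD 454,960.24 × 7.7665 (sell USD at bid) = HKD 3,533,448.69

Net profit: HKD 3,448.69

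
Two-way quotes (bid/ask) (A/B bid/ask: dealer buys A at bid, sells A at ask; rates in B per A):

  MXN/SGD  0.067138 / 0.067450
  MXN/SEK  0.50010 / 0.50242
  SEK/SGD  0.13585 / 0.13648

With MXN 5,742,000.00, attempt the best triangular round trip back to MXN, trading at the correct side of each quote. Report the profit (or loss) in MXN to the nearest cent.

Net profit: MXN 41,593.11

Best loop MXN → SEK → SGD → MXN:
MXN 5,742,000.00 × 0.50010 (sell MXN at bid) = SEK 2,871,574.20
SEK 2,871,574.20 × 0.13585 (sell SEK at bid) = SGD 390,103.36
SGD 390,103.36 ÷ 0.067450 (buy MXN at ask) = MXN 5,783,593.11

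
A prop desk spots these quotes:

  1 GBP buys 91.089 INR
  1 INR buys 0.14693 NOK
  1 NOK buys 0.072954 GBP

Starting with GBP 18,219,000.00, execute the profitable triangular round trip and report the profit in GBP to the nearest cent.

Profitable loop is GBP → NOK → INR → GBP:
GBP 18,219,000.00 ÷ 0.072954 = NOK 249,732,708.28
NOK 249,732,708.28 ÷ 0.14693 = INR 1,699,671,328.40
INR 1,699,671,328.40 ÷ 91.089 = GBP 18,659,457.55
Profit = GBP 18,659,457.55 − GBP 18,219,000.00

Profit: GBP 440,457.55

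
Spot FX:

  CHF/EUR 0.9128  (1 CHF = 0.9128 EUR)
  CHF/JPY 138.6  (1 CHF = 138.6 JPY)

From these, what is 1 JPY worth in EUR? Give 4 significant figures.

JPY/EUR = 0.006586

1 JPY ÷ 138.6 = 0.00721501 CHF
0.00721501 CHF × 0.9128 = 0.00658586 EUR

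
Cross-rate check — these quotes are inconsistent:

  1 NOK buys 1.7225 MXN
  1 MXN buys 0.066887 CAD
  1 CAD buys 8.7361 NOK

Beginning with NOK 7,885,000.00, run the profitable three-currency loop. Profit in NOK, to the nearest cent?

Profitable loop is NOK → MXN → CAD → NOK:
NOK 7,885,000.00 × 1.7225 = MXN 13,581,912.50
MXN 13,581,912.50 × 0.066887 = CAD 908,453.38
CAD 908,453.38 × 8.7361 = NOK 7,936,339.59
Profit = NOK 7,936,339.59 − NOK 7,885,000.00

Profit: NOK 51,339.59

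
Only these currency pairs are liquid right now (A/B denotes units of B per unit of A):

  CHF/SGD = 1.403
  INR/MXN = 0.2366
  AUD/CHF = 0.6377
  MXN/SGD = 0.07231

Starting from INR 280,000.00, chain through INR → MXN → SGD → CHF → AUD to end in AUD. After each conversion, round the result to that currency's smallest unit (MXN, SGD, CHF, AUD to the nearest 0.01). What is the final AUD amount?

AUD 5,354.23

INR 280,000.00 × 0.2366 = MXN 66,248.00
MXN 66,248.00 × 0.07231 = SGD 4,790.39
SGD 4,790.39 ÷ 1.403 = CHF 3,414.39
CHF 3,414.39 ÷ 0.6377 = AUD 5,354.23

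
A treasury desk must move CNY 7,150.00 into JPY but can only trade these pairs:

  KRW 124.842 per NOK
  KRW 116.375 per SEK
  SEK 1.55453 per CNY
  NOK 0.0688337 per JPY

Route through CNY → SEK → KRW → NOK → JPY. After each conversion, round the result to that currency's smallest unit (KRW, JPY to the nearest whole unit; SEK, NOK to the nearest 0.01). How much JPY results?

JPY 150,523

CNY 7,150.00 × 1.55453 = SEK 11,114.89
SEK 11,114.89 × 116.375 = KRW 1,293,495
KRW 1,293,495 ÷ 124.842 = NOK 10,361.06
NOK 10,361.06 ÷ 0.0688337 = JPY 150,523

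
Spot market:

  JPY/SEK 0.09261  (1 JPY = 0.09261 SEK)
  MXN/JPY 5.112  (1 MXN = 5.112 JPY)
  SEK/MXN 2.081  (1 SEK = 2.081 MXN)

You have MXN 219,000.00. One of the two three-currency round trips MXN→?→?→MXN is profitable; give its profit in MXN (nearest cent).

Profitable loop is MXN → SEK → JPY → MXN:
MXN 219,000.00 ÷ 2.081 = SEK 105,237.87
SEK 105,237.87 ÷ 0.09261 = JPY 1,136,355
JPY 1,136,355 ÷ 5.112 = MXN 222,291.73
Profit = MXN 222,291.73 − MXN 219,000.00

Profit: MXN 3,291.73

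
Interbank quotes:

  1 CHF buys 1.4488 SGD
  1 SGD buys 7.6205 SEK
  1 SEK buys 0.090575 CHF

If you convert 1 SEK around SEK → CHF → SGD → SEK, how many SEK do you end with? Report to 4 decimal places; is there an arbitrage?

1.0000 (no arbitrage)

Around SEK → CHF → SGD → SEK: 1 × 0.090575 × 1.4488 × 7.6205 = 1.000001
Product ≈ 1 (deviation 0.000%, within rounding noise).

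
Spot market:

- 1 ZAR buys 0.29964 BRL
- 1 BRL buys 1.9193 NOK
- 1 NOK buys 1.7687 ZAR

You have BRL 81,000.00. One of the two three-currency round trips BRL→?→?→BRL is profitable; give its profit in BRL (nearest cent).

Profit: BRL 1,391.39

Profitable loop is BRL → NOK → ZAR → BRL:
BRL 81,000.00 × 1.9193 = NOK 155,463.30
NOK 155,463.30 × 1.7687 = ZAR 274,967.94
ZAR 274,967.94 × 0.29964 = BRL 82,391.39
Profit = BRL 82,391.39 − BRL 81,000.00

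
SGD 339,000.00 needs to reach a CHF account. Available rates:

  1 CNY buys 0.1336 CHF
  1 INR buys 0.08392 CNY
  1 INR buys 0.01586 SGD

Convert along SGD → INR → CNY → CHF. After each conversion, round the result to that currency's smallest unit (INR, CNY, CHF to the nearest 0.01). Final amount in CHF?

CHF 239,645.04

SGD 339,000.00 ÷ 0.01586 = INR 21,374,527.11
INR 21,374,527.11 × 0.08392 = CNY 1,793,750.32
CNY 1,793,750.32 × 0.1336 = CHF 239,645.04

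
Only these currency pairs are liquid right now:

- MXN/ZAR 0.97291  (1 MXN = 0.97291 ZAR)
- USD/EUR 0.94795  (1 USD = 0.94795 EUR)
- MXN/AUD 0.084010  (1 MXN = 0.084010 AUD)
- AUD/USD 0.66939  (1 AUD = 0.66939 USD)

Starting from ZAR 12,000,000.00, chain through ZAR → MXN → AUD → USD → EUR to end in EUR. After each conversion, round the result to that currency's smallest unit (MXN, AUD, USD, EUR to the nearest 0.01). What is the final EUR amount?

EUR 657,512.80

ZAR 12,000,000.00 ÷ 0.97291 = MXN 12,334,131.63
MXN 12,334,131.63 × 0.084010 = AUD 1,036,190.40
AUD 1,036,190.40 × 0.66939 = USD 693,615.49
USD 693,615.49 × 0.94795 = EUR 657,512.80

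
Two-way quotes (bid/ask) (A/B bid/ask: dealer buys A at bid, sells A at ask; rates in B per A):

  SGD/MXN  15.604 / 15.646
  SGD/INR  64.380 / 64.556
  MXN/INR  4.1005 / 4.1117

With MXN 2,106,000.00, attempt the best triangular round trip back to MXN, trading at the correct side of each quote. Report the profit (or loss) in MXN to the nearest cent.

Net profit: MXN 1,582.55

Best loop MXN → SGD → INR → MXN:
MXN 2,106,000.00 ÷ 15.646 (buy SGD at ask) = SGD 134,603.09
SGD 134,603.09 × 64.380 (sell SGD at bid) = INR 8,665,747.16
INR 8,665,747.16 ÷ 4.1117 (buy MXN at ask) = MXN 2,107,582.55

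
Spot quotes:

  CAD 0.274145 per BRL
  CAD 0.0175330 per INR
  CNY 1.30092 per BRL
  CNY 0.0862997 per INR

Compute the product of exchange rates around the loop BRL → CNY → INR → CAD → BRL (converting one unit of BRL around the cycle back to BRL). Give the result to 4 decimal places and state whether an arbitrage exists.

Around BRL → CNY → INR → CAD → BRL: 1 × 1.30092 ÷ 0.0862997 × 0.0175330 ÷ 0.274145 = 0.964089
Product < 1; profitable direction is BRL → CAD → INR → CNY → BRL.

0.9641 (arbitrage exists)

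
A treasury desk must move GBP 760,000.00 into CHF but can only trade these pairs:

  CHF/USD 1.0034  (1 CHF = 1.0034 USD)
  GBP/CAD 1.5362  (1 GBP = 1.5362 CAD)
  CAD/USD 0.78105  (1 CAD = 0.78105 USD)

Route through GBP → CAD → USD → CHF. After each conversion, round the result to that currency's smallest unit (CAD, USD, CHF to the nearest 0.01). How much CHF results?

CHF 908,795.35

GBP 760,000.00 × 1.5362 = CAD 1,167,512.00
CAD 1,167,512.00 × 0.78105 = USD 911,885.25
USD 911,885.25 ÷ 1.0034 = CHF 908,795.35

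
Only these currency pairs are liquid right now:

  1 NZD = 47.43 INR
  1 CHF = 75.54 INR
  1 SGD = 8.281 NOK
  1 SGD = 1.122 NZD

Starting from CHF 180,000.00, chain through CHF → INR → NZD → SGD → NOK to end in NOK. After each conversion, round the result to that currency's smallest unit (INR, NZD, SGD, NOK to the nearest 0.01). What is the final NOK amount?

CHF 180,000.00 × 75.54 = INR 13,597,200.00
INR 13,597,200.00 ÷ 47.43 = NZD 286,679.32
NZD 286,679.32 ÷ 1.122 = SGD 255,507.42
SGD 255,507.42 × 8.281 = NOK 2,115,856.95

NOK 2,115,856.95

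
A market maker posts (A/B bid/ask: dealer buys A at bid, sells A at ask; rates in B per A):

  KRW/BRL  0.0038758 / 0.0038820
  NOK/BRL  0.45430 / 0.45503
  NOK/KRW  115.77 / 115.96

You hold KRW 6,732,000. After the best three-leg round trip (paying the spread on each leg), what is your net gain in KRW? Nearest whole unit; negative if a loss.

Best loop KRW → NOK → BRL → KRW:
KRW 6,732,000 ÷ 115.96 (buy NOK at ask) = NOK 58,054.50
NOK 58,054.50 × 0.45430 (sell NOK at bid) = BRL 26,374.16
BRL 26,374.16 ÷ 0.0038820 (buy KRW at ask) = KRW 6,793,962

Net profit: KRW 61,962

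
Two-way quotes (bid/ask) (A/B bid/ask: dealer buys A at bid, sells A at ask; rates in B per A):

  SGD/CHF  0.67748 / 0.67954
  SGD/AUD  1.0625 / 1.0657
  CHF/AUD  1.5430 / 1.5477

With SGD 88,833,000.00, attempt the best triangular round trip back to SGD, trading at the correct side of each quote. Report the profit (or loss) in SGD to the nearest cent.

Best loop SGD → AUD → CHF → SGD:
SGD 88,833,000.00 × 1.0625 (sell SGD at bid) = AUD 94,385,062.50
AUD 94,385,062.50 ÷ 1.5477 (buy CHF at ask) = CHF 60,984,081.22
CHF 60,984,081.22 ÷ 0.67954 (buy SGD at ask) = SGD 89,743,181.00

Net profit: SGD 910,181.00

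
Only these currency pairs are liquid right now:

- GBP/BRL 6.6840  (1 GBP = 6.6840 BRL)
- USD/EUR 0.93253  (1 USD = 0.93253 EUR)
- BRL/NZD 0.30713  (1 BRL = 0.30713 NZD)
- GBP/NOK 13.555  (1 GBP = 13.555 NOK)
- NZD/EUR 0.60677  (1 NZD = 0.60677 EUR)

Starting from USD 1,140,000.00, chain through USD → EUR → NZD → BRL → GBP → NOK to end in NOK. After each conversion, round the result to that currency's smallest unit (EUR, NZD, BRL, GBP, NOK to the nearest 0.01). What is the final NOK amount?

NOK 11,568,695.84

USD 1,140,000.00 × 0.93253 = EUR 1,063,084.20
EUR 1,063,084.20 ÷ 0.60677 = NZD 1,752,038.17
NZD 1,752,038.17 ÷ 0.30713 = BRL 5,704,549.12
BRL 5,704,549.12 ÷ 6.6840 = GBP 853,463.36
GBP 853,463.36 × 13.555 = NOK 11,568,695.84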